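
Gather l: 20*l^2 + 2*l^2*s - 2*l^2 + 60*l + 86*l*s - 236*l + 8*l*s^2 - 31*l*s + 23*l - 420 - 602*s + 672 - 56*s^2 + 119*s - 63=l^2*(2*s + 18) + l*(8*s^2 + 55*s - 153) - 56*s^2 - 483*s + 189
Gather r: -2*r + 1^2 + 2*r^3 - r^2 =2*r^3 - r^2 - 2*r + 1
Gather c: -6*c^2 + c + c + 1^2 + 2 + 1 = -6*c^2 + 2*c + 4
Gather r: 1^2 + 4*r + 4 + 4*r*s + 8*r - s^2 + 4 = r*(4*s + 12) - s^2 + 9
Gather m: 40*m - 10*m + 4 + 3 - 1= 30*m + 6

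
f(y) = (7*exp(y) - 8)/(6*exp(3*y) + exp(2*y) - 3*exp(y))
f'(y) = (7*exp(y) - 8)*(-18*exp(3*y) - 2*exp(2*y) + 3*exp(y))/(6*exp(3*y) + exp(2*y) - 3*exp(y))^2 + 7*exp(y)/(6*exp(3*y) + exp(2*y) - 3*exp(y))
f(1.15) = 0.07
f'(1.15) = -0.11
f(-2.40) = 28.39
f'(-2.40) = -28.95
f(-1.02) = 8.17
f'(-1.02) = -3.49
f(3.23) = 0.00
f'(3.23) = -0.00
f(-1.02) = 8.17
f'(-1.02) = -3.49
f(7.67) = 0.00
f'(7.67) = -0.00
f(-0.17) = -1.17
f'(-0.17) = 9.70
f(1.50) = 0.04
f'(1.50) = -0.07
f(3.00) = 0.00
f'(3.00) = -0.00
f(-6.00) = 1074.38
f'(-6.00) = -1075.80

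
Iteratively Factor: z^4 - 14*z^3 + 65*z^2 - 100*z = (z - 5)*(z^3 - 9*z^2 + 20*z) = (z - 5)^2*(z^2 - 4*z) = z*(z - 5)^2*(z - 4)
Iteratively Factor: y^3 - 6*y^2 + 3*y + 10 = (y - 5)*(y^2 - y - 2) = (y - 5)*(y - 2)*(y + 1)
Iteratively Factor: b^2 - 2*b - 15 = (b + 3)*(b - 5)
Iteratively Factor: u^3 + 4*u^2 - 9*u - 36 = (u + 3)*(u^2 + u - 12) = (u + 3)*(u + 4)*(u - 3)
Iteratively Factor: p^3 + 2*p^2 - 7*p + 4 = (p - 1)*(p^2 + 3*p - 4) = (p - 1)*(p + 4)*(p - 1)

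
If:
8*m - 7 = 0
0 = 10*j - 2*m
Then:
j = 7/40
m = 7/8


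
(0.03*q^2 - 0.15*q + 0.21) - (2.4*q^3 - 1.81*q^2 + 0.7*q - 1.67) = -2.4*q^3 + 1.84*q^2 - 0.85*q + 1.88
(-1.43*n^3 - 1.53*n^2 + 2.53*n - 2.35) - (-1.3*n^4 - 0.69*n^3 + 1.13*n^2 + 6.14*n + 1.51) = 1.3*n^4 - 0.74*n^3 - 2.66*n^2 - 3.61*n - 3.86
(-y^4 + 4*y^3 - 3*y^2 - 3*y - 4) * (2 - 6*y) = 6*y^5 - 26*y^4 + 26*y^3 + 12*y^2 + 18*y - 8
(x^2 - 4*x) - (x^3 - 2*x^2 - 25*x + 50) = -x^3 + 3*x^2 + 21*x - 50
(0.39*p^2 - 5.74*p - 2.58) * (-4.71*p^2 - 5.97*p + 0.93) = -1.8369*p^4 + 24.7071*p^3 + 46.7823*p^2 + 10.0644*p - 2.3994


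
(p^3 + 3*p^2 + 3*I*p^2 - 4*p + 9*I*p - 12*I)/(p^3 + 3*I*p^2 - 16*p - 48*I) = (p - 1)/(p - 4)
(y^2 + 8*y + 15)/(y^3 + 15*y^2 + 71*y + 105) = 1/(y + 7)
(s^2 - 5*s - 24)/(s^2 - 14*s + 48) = (s + 3)/(s - 6)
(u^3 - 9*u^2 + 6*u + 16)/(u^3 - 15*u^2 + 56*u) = (u^2 - u - 2)/(u*(u - 7))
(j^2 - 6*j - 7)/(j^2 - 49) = (j + 1)/(j + 7)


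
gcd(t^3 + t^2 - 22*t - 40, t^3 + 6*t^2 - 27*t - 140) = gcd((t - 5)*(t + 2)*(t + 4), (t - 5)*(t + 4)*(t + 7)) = t^2 - t - 20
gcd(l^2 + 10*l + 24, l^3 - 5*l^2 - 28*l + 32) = l + 4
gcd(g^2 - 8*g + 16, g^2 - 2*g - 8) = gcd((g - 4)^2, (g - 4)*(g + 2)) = g - 4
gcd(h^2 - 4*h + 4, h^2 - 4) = h - 2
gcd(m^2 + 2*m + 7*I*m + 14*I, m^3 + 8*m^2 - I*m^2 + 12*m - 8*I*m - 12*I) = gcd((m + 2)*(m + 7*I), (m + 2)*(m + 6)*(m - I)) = m + 2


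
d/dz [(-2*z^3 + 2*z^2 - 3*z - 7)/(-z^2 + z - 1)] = (2*z^4 - 4*z^3 + 5*z^2 - 18*z + 10)/(z^4 - 2*z^3 + 3*z^2 - 2*z + 1)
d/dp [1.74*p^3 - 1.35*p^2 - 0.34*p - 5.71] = 5.22*p^2 - 2.7*p - 0.34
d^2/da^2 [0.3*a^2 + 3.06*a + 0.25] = 0.600000000000000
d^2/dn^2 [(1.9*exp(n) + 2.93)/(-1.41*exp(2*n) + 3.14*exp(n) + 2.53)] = (-3.77739*exp(4*n) - 31.712592*exp(3*n) - 1.75037399999999*exp(2*n) - 55.603404*exp(n) + 11.114796)*exp(n)/(2.803221*exp(6*n) - 18.727902*exp(5*n) + 26.616429*exp(4*n) + 36.248788*exp(3*n) - 47.758557*exp(2*n) - 60.296478*exp(n) - 16.194277)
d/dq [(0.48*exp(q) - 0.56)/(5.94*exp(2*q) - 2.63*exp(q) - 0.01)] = (-2.8512*exp(2*q) + 6.6528*exp(q) - 1.4776)*exp(q)/(35.2836*exp(4*q) - 31.2444*exp(3*q) + 6.7981*exp(2*q) + 0.0526*exp(q) + 0.0001)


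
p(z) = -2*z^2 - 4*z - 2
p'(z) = -4*z - 4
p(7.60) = -147.92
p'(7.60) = -34.40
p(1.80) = -15.68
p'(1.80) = -11.20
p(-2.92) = -7.37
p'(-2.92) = 7.68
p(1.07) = -8.57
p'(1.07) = -8.28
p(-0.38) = -0.77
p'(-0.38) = -2.48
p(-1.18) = -0.06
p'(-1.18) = 0.72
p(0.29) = -3.33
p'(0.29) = -5.16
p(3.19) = -35.11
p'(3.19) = -16.76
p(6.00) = -98.00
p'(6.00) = -28.00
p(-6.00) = -50.00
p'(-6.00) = 20.00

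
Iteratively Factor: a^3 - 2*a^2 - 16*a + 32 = (a - 4)*(a^2 + 2*a - 8) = (a - 4)*(a - 2)*(a + 4)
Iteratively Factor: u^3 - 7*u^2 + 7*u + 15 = (u + 1)*(u^2 - 8*u + 15) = (u - 3)*(u + 1)*(u - 5)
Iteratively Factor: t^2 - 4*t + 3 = (t - 3)*(t - 1)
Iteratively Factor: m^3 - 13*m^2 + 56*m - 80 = (m - 4)*(m^2 - 9*m + 20) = (m - 5)*(m - 4)*(m - 4)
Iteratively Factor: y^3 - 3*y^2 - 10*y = (y)*(y^2 - 3*y - 10) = y*(y - 5)*(y + 2)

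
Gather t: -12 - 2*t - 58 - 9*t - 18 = -11*t - 88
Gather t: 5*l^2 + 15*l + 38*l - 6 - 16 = 5*l^2 + 53*l - 22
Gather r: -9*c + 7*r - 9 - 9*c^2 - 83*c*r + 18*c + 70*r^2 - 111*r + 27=-9*c^2 + 9*c + 70*r^2 + r*(-83*c - 104) + 18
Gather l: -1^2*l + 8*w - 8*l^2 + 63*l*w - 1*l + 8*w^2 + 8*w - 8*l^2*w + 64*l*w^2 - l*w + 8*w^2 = l^2*(-8*w - 8) + l*(64*w^2 + 62*w - 2) + 16*w^2 + 16*w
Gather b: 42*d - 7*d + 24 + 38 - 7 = 35*d + 55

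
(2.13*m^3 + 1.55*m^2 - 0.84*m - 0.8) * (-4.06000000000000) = -8.6478*m^3 - 6.293*m^2 + 3.4104*m + 3.248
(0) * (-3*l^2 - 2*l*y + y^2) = 0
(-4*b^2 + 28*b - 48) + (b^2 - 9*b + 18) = -3*b^2 + 19*b - 30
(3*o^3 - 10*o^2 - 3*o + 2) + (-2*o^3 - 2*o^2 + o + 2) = o^3 - 12*o^2 - 2*o + 4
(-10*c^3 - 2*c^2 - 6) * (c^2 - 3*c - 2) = -10*c^5 + 28*c^4 + 26*c^3 - 2*c^2 + 18*c + 12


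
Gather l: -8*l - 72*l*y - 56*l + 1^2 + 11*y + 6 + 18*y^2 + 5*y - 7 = l*(-72*y - 64) + 18*y^2 + 16*y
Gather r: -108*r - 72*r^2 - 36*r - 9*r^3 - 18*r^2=-9*r^3 - 90*r^2 - 144*r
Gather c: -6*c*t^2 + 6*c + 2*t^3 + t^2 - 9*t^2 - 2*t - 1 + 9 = c*(6 - 6*t^2) + 2*t^3 - 8*t^2 - 2*t + 8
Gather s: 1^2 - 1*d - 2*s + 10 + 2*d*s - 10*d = -11*d + s*(2*d - 2) + 11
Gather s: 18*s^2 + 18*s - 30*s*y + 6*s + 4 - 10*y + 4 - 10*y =18*s^2 + s*(24 - 30*y) - 20*y + 8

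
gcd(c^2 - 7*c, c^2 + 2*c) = c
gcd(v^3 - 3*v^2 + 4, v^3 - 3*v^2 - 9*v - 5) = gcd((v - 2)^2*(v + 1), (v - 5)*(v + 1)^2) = v + 1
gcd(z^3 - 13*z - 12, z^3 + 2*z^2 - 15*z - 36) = z^2 - z - 12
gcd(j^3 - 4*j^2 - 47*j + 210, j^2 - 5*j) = j - 5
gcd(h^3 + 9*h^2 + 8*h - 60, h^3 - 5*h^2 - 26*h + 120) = h + 5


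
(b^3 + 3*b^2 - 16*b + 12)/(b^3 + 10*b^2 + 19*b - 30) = (b - 2)/(b + 5)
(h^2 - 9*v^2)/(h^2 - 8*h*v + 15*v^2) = (-h - 3*v)/(-h + 5*v)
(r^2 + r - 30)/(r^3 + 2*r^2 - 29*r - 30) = 1/(r + 1)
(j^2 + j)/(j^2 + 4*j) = (j + 1)/(j + 4)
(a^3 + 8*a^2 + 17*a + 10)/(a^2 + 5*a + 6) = (a^2 + 6*a + 5)/(a + 3)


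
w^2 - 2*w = w*(w - 2)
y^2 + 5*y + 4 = (y + 1)*(y + 4)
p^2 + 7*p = p*(p + 7)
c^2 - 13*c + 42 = (c - 7)*(c - 6)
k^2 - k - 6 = (k - 3)*(k + 2)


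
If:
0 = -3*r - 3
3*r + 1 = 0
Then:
No Solution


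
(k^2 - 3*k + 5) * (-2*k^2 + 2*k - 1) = -2*k^4 + 8*k^3 - 17*k^2 + 13*k - 5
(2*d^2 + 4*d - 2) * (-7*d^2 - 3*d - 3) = -14*d^4 - 34*d^3 - 4*d^2 - 6*d + 6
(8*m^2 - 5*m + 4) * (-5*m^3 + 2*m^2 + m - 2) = -40*m^5 + 41*m^4 - 22*m^3 - 13*m^2 + 14*m - 8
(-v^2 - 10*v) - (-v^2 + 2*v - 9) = 9 - 12*v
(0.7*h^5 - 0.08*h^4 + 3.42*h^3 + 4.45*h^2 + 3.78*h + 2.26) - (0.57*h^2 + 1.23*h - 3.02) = 0.7*h^5 - 0.08*h^4 + 3.42*h^3 + 3.88*h^2 + 2.55*h + 5.28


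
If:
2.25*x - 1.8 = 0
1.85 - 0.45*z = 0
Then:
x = 0.80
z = 4.11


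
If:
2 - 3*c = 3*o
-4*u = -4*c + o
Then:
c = 4*u/5 + 2/15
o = 8/15 - 4*u/5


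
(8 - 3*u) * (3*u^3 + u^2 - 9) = -9*u^4 + 21*u^3 + 8*u^2 + 27*u - 72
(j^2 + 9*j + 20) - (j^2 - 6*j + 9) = 15*j + 11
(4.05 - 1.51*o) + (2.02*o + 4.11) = 0.51*o + 8.16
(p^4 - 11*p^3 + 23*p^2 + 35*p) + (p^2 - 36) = p^4 - 11*p^3 + 24*p^2 + 35*p - 36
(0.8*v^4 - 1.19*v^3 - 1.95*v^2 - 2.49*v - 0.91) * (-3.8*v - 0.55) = -3.04*v^5 + 4.082*v^4 + 8.0645*v^3 + 10.5345*v^2 + 4.8275*v + 0.5005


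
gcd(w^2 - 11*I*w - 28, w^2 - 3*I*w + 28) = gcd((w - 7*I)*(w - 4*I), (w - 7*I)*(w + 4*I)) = w - 7*I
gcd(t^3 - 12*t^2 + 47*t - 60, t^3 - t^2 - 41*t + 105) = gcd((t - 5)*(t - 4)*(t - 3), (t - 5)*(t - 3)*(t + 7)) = t^2 - 8*t + 15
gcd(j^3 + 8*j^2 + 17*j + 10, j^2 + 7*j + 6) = j + 1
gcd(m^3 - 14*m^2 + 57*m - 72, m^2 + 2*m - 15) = m - 3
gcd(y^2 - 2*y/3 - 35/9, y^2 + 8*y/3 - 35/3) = y - 7/3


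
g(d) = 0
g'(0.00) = 0.00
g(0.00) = 0.00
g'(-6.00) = 0.00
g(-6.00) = 0.00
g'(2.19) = 0.00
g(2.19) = 0.00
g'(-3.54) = 0.00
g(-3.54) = 0.00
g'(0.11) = 0.00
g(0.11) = 0.00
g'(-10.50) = 0.00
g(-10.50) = 0.00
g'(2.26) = 0.00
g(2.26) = 0.00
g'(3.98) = 0.00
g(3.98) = 0.00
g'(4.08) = 0.00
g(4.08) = 0.00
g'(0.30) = 0.00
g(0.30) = 0.00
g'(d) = 0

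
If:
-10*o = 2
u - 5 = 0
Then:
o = -1/5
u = 5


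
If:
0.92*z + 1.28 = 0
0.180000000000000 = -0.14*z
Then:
No Solution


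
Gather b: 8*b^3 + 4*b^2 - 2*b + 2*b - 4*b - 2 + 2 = 8*b^3 + 4*b^2 - 4*b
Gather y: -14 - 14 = -28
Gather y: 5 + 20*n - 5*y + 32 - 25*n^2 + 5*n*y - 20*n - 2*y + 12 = -25*n^2 + y*(5*n - 7) + 49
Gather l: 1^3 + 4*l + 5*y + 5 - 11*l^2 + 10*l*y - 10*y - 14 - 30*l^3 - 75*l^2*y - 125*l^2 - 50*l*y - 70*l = -30*l^3 + l^2*(-75*y - 136) + l*(-40*y - 66) - 5*y - 8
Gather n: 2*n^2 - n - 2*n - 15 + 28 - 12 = 2*n^2 - 3*n + 1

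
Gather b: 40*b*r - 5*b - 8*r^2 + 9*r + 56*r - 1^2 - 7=b*(40*r - 5) - 8*r^2 + 65*r - 8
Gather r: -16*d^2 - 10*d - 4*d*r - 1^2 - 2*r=-16*d^2 - 10*d + r*(-4*d - 2) - 1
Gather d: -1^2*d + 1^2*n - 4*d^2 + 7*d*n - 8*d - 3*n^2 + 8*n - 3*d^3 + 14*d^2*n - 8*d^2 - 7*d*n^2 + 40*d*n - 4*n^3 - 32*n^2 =-3*d^3 + d^2*(14*n - 12) + d*(-7*n^2 + 47*n - 9) - 4*n^3 - 35*n^2 + 9*n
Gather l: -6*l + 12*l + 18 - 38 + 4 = 6*l - 16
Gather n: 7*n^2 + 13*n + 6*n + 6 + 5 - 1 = 7*n^2 + 19*n + 10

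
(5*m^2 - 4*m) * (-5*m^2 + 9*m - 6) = -25*m^4 + 65*m^3 - 66*m^2 + 24*m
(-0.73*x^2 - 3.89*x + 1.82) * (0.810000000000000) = -0.5913*x^2 - 3.1509*x + 1.4742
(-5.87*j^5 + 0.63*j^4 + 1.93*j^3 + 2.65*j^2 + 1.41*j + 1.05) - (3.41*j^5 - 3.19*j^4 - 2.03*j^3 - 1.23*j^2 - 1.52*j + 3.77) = -9.28*j^5 + 3.82*j^4 + 3.96*j^3 + 3.88*j^2 + 2.93*j - 2.72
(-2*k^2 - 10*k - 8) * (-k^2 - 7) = 2*k^4 + 10*k^3 + 22*k^2 + 70*k + 56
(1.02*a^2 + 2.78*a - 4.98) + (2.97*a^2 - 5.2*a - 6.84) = 3.99*a^2 - 2.42*a - 11.82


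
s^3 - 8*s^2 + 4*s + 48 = (s - 6)*(s - 4)*(s + 2)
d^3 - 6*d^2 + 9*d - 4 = (d - 4)*(d - 1)^2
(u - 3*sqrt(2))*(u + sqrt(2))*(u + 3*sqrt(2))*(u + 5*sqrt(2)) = u^4 + 6*sqrt(2)*u^3 - 8*u^2 - 108*sqrt(2)*u - 180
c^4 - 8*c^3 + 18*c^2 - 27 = (c - 3)^3*(c + 1)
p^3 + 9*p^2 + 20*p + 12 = (p + 1)*(p + 2)*(p + 6)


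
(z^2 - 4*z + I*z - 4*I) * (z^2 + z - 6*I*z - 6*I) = z^4 - 3*z^3 - 5*I*z^3 + 2*z^2 + 15*I*z^2 - 18*z + 20*I*z - 24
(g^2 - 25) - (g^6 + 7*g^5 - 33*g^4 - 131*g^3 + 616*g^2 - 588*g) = -g^6 - 7*g^5 + 33*g^4 + 131*g^3 - 615*g^2 + 588*g - 25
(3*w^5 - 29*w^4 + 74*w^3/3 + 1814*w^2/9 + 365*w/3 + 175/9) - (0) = 3*w^5 - 29*w^4 + 74*w^3/3 + 1814*w^2/9 + 365*w/3 + 175/9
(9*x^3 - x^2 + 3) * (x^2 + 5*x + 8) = 9*x^5 + 44*x^4 + 67*x^3 - 5*x^2 + 15*x + 24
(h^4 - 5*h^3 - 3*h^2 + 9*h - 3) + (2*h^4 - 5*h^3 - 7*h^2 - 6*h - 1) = 3*h^4 - 10*h^3 - 10*h^2 + 3*h - 4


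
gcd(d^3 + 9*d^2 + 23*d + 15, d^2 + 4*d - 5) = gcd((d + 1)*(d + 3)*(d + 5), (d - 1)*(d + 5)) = d + 5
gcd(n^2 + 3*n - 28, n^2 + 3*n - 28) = n^2 + 3*n - 28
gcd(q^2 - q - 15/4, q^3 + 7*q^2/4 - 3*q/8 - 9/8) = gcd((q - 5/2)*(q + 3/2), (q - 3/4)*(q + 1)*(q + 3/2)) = q + 3/2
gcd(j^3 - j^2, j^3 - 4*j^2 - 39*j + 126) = 1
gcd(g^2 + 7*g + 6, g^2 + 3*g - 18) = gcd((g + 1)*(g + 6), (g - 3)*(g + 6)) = g + 6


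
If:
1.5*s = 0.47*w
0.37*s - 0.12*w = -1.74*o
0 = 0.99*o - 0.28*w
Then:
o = 0.00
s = 0.00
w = 0.00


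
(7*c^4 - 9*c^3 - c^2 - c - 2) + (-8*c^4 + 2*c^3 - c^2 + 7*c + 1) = -c^4 - 7*c^3 - 2*c^2 + 6*c - 1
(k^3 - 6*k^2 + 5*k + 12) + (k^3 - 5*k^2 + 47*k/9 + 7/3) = 2*k^3 - 11*k^2 + 92*k/9 + 43/3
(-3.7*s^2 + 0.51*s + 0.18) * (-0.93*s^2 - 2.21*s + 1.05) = 3.441*s^4 + 7.7027*s^3 - 5.1795*s^2 + 0.1377*s + 0.189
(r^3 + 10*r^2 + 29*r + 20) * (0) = 0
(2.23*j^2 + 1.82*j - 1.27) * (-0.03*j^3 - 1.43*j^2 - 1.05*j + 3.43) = -0.0669*j^5 - 3.2435*j^4 - 4.906*j^3 + 7.554*j^2 + 7.5761*j - 4.3561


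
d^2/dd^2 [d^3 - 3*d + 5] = 6*d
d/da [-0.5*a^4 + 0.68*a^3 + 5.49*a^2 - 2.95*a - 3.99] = -2.0*a^3 + 2.04*a^2 + 10.98*a - 2.95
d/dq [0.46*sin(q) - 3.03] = 0.46*cos(q)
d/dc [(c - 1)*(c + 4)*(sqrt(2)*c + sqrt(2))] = sqrt(2)*(3*c^2 + 8*c - 1)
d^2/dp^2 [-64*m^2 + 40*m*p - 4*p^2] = -8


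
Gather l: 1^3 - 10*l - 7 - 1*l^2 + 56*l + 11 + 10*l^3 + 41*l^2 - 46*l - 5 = 10*l^3 + 40*l^2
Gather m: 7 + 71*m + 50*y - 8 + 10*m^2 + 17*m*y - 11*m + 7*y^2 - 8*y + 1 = 10*m^2 + m*(17*y + 60) + 7*y^2 + 42*y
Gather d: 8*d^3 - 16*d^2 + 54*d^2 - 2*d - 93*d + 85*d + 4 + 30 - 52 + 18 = 8*d^3 + 38*d^2 - 10*d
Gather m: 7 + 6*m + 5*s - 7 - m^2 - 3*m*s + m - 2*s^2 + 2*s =-m^2 + m*(7 - 3*s) - 2*s^2 + 7*s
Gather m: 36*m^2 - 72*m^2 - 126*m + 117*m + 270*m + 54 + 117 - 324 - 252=-36*m^2 + 261*m - 405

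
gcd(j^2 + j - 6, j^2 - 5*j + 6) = j - 2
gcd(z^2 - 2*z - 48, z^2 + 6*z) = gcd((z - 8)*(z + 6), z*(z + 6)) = z + 6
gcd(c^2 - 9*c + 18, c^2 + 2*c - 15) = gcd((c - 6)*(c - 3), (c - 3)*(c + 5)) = c - 3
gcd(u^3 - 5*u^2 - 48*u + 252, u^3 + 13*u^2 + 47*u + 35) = u + 7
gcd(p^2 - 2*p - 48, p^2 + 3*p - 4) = 1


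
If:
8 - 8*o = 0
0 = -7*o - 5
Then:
No Solution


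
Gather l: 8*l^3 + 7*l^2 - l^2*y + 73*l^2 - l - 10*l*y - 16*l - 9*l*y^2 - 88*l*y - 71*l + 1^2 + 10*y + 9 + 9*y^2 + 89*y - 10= 8*l^3 + l^2*(80 - y) + l*(-9*y^2 - 98*y - 88) + 9*y^2 + 99*y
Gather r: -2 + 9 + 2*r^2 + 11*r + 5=2*r^2 + 11*r + 12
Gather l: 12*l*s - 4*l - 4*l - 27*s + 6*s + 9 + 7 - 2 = l*(12*s - 8) - 21*s + 14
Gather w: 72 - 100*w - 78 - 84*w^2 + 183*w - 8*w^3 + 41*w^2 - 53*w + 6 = -8*w^3 - 43*w^2 + 30*w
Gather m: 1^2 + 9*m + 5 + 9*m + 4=18*m + 10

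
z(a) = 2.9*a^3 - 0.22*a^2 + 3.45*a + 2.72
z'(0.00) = 3.45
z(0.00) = 2.72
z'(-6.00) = 319.29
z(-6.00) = -652.30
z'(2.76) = 68.51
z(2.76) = 71.54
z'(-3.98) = 143.01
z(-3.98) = -197.33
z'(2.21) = 44.97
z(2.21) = 40.57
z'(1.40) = 19.89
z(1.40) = 15.08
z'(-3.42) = 106.71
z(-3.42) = -127.66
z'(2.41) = 52.92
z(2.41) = 50.35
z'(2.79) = 69.94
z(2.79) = 73.61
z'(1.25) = 16.49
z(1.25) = 12.35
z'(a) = 8.7*a^2 - 0.44*a + 3.45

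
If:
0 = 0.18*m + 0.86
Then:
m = -4.78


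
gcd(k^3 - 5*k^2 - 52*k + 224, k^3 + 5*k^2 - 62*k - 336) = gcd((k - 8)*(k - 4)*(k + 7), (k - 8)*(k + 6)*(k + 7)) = k^2 - k - 56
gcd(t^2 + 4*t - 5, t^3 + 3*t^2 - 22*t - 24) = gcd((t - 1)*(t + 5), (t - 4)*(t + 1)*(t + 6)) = 1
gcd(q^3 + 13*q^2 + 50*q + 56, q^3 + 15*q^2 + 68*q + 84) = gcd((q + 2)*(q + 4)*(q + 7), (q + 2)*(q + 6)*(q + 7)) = q^2 + 9*q + 14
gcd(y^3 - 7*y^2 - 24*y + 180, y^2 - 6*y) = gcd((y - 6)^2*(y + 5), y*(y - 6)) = y - 6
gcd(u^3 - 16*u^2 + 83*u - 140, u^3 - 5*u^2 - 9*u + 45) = u - 5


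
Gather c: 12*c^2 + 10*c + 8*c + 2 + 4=12*c^2 + 18*c + 6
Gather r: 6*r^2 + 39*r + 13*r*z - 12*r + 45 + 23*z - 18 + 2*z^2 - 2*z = 6*r^2 + r*(13*z + 27) + 2*z^2 + 21*z + 27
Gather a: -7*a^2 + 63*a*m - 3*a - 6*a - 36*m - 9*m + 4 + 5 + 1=-7*a^2 + a*(63*m - 9) - 45*m + 10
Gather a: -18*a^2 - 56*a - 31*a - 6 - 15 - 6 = -18*a^2 - 87*a - 27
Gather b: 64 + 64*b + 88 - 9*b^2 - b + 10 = -9*b^2 + 63*b + 162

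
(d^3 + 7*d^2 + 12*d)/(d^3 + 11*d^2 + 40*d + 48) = d/(d + 4)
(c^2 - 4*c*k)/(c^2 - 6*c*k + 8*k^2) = c/(c - 2*k)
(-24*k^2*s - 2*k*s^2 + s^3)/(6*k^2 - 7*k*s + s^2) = s*(4*k + s)/(-k + s)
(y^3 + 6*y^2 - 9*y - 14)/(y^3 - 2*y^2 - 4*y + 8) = (y^2 + 8*y + 7)/(y^2 - 4)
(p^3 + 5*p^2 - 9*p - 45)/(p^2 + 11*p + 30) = (p^2 - 9)/(p + 6)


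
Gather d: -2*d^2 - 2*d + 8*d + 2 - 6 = -2*d^2 + 6*d - 4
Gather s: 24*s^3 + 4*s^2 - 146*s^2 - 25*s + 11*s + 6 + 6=24*s^3 - 142*s^2 - 14*s + 12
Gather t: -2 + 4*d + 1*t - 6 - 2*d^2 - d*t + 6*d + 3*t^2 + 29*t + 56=-2*d^2 + 10*d + 3*t^2 + t*(30 - d) + 48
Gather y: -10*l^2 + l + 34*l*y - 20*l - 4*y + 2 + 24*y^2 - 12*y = -10*l^2 - 19*l + 24*y^2 + y*(34*l - 16) + 2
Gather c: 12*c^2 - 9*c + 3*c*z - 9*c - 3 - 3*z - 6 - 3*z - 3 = 12*c^2 + c*(3*z - 18) - 6*z - 12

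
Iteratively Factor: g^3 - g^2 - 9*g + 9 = (g + 3)*(g^2 - 4*g + 3) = (g - 1)*(g + 3)*(g - 3)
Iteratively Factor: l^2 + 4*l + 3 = (l + 1)*(l + 3)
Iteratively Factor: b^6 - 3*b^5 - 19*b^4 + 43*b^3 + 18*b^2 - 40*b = (b - 1)*(b^5 - 2*b^4 - 21*b^3 + 22*b^2 + 40*b) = (b - 1)*(b + 1)*(b^4 - 3*b^3 - 18*b^2 + 40*b) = (b - 5)*(b - 1)*(b + 1)*(b^3 + 2*b^2 - 8*b) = (b - 5)*(b - 2)*(b - 1)*(b + 1)*(b^2 + 4*b) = (b - 5)*(b - 2)*(b - 1)*(b + 1)*(b + 4)*(b)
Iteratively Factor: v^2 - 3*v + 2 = (v - 2)*(v - 1)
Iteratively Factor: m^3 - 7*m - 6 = (m + 1)*(m^2 - m - 6) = (m - 3)*(m + 1)*(m + 2)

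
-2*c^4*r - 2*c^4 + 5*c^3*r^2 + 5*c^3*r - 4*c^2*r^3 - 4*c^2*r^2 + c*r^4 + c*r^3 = (-2*c + r)*(-c + r)^2*(c*r + c)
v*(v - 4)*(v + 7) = v^3 + 3*v^2 - 28*v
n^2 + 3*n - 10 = (n - 2)*(n + 5)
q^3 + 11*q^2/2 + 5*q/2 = q*(q + 1/2)*(q + 5)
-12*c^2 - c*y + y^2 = (-4*c + y)*(3*c + y)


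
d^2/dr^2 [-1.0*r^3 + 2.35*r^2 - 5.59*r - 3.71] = 4.7 - 6.0*r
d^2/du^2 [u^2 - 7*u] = 2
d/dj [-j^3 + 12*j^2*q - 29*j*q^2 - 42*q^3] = -3*j^2 + 24*j*q - 29*q^2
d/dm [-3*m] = -3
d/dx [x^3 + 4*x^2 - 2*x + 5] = 3*x^2 + 8*x - 2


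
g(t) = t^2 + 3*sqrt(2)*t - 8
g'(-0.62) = 3.00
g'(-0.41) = 3.42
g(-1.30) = -11.83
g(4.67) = 33.62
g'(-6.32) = -8.40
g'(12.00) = 28.24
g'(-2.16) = -0.08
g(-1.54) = -12.16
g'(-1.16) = 1.92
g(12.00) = 186.91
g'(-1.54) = 1.16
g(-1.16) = -11.58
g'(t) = 2*t + 3*sqrt(2)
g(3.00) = 13.73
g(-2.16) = -12.50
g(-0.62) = -10.25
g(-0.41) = -9.57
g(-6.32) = 5.13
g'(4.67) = 13.58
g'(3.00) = 10.24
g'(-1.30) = 1.64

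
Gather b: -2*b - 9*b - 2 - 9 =-11*b - 11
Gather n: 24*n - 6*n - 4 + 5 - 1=18*n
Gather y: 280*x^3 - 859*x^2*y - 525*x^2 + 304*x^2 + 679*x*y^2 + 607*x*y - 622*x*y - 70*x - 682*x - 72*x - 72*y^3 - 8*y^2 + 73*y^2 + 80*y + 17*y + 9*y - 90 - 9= 280*x^3 - 221*x^2 - 824*x - 72*y^3 + y^2*(679*x + 65) + y*(-859*x^2 - 15*x + 106) - 99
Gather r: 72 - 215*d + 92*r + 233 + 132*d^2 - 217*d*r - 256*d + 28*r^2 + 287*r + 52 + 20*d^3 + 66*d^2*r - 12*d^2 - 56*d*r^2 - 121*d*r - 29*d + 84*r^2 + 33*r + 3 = 20*d^3 + 120*d^2 - 500*d + r^2*(112 - 56*d) + r*(66*d^2 - 338*d + 412) + 360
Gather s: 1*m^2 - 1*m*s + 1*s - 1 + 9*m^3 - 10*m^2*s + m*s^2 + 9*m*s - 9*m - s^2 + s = 9*m^3 + m^2 - 9*m + s^2*(m - 1) + s*(-10*m^2 + 8*m + 2) - 1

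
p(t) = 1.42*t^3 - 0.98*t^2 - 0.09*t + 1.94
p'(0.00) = -0.09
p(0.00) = 1.94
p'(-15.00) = 987.81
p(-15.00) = -5009.71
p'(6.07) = 144.97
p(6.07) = 282.87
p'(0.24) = -0.32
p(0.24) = 1.88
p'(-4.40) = 91.01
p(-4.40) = -137.60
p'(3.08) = 34.29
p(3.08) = 33.86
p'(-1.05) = 6.66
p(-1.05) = -0.69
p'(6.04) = 143.48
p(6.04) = 278.54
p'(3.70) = 50.98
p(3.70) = 60.12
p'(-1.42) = 11.28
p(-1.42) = -3.97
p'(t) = 4.26*t^2 - 1.96*t - 0.09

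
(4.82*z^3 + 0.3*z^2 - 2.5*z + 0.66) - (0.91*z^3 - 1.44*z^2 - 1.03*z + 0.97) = 3.91*z^3 + 1.74*z^2 - 1.47*z - 0.31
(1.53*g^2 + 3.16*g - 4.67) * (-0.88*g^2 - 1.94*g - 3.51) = -1.3464*g^4 - 5.749*g^3 - 7.3911*g^2 - 2.0318*g + 16.3917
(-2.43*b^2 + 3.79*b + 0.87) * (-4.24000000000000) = 10.3032*b^2 - 16.0696*b - 3.6888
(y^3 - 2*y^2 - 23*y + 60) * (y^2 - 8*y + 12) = y^5 - 10*y^4 + 5*y^3 + 220*y^2 - 756*y + 720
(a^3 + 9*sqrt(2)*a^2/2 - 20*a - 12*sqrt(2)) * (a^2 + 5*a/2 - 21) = a^5 + 5*a^4/2 + 9*sqrt(2)*a^4/2 - 41*a^3 + 45*sqrt(2)*a^3/4 - 213*sqrt(2)*a^2/2 - 50*a^2 - 30*sqrt(2)*a + 420*a + 252*sqrt(2)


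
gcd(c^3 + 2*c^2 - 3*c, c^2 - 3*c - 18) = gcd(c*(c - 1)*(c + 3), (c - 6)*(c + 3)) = c + 3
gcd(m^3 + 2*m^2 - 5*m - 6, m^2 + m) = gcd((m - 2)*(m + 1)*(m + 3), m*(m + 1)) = m + 1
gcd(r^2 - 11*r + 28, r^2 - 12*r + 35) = r - 7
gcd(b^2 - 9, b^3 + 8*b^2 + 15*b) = b + 3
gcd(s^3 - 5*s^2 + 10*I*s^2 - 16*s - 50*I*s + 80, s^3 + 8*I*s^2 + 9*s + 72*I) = s + 8*I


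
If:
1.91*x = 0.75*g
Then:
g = 2.54666666666667*x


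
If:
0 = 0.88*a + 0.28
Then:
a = -0.32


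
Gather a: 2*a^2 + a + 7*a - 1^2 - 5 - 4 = 2*a^2 + 8*a - 10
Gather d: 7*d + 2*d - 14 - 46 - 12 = 9*d - 72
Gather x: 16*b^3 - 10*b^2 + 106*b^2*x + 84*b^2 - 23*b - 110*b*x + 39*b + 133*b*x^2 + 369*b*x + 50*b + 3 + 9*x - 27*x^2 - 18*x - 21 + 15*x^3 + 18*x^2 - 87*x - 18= 16*b^3 + 74*b^2 + 66*b + 15*x^3 + x^2*(133*b - 9) + x*(106*b^2 + 259*b - 96) - 36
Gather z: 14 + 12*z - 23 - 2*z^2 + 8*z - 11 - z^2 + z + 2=-3*z^2 + 21*z - 18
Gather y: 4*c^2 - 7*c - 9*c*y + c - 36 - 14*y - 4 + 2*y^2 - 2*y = 4*c^2 - 6*c + 2*y^2 + y*(-9*c - 16) - 40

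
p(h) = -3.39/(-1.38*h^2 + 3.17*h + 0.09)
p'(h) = -3.39*(2.76*h - 3.17)/(-1.38*h^2 + 3.17*h + 0.09)^2 = (10.7463 - 9.3564*h)/(-1.38*h^2 + 3.17*h + 0.09)^2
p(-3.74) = 0.11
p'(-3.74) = 0.05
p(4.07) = 0.34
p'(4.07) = -0.28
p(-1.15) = 0.63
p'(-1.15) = 0.74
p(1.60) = -2.08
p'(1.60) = -1.59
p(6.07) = 0.11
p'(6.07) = -0.05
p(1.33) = -1.82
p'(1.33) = -0.49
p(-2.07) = 0.27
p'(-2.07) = 0.20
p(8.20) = 0.05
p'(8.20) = -0.01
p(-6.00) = 0.05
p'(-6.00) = 0.01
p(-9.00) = 0.02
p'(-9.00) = 0.00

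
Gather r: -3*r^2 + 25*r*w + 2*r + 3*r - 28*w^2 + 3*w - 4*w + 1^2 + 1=-3*r^2 + r*(25*w + 5) - 28*w^2 - w + 2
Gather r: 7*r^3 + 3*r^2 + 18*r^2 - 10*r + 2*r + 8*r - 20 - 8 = 7*r^3 + 21*r^2 - 28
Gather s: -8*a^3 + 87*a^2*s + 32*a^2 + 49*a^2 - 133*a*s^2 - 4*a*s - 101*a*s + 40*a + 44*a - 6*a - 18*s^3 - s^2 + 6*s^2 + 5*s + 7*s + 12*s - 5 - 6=-8*a^3 + 81*a^2 + 78*a - 18*s^3 + s^2*(5 - 133*a) + s*(87*a^2 - 105*a + 24) - 11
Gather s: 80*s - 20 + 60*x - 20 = 80*s + 60*x - 40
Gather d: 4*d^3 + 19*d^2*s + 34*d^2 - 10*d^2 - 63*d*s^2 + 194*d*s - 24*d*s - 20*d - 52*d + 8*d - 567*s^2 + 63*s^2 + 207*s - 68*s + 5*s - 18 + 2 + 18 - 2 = 4*d^3 + d^2*(19*s + 24) + d*(-63*s^2 + 170*s - 64) - 504*s^2 + 144*s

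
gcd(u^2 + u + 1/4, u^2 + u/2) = u + 1/2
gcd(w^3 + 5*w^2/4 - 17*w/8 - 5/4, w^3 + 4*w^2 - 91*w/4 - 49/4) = w + 1/2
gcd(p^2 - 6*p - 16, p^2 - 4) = p + 2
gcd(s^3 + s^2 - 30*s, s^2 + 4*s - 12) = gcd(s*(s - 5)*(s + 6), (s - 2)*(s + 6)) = s + 6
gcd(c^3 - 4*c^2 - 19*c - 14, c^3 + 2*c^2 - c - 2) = c^2 + 3*c + 2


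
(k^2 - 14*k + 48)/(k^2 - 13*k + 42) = (k - 8)/(k - 7)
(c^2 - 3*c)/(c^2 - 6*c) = (c - 3)/(c - 6)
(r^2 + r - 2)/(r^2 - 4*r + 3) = (r + 2)/(r - 3)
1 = 1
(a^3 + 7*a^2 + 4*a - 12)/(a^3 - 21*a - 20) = (-a^3 - 7*a^2 - 4*a + 12)/(-a^3 + 21*a + 20)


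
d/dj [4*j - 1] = 4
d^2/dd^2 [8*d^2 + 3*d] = 16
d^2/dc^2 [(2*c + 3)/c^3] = 12*(c + 3)/c^5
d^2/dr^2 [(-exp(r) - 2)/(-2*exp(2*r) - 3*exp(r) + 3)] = (4*exp(4*r) + 26*exp(3*r) + 72*exp(2*r) + 75*exp(r) + 27)*exp(r)/(8*exp(6*r) + 36*exp(5*r) + 18*exp(4*r) - 81*exp(3*r) - 27*exp(2*r) + 81*exp(r) - 27)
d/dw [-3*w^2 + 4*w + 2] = 4 - 6*w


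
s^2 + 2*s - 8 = (s - 2)*(s + 4)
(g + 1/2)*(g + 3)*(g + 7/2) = g^3 + 7*g^2 + 55*g/4 + 21/4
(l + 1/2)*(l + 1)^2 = l^3 + 5*l^2/2 + 2*l + 1/2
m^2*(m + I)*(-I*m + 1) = -I*m^4 + 2*m^3 + I*m^2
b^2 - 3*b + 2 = (b - 2)*(b - 1)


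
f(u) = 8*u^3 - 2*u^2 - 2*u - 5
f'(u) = 24*u^2 - 4*u - 2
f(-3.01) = -235.27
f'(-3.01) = 227.48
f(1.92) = 40.41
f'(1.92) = 78.79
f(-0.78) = -8.45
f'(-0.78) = 15.72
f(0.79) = -3.88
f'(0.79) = 9.82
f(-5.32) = -1255.51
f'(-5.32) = 698.54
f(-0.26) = -4.76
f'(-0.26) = 0.66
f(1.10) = 1.03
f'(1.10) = 22.64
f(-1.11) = -16.19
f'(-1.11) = 32.01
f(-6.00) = -1793.00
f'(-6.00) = 886.00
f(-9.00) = -5981.00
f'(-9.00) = 1978.00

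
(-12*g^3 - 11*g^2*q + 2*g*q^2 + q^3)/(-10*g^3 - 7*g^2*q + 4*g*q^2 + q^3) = (-12*g^2 + g*q + q^2)/(-10*g^2 + 3*g*q + q^2)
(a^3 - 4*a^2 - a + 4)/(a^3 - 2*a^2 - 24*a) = (-a^3 + 4*a^2 + a - 4)/(a*(-a^2 + 2*a + 24))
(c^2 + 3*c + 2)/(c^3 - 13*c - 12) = (c + 2)/(c^2 - c - 12)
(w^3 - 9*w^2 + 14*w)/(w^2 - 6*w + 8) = w*(w - 7)/(w - 4)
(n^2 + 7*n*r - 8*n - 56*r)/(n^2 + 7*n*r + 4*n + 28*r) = (n - 8)/(n + 4)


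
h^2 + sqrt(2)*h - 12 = (h - 2*sqrt(2))*(h + 3*sqrt(2))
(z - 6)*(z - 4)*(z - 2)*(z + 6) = z^4 - 6*z^3 - 28*z^2 + 216*z - 288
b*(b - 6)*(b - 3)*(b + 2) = b^4 - 7*b^3 + 36*b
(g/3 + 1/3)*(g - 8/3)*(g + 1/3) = g^3/3 - 4*g^2/9 - 29*g/27 - 8/27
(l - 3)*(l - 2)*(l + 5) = l^3 - 19*l + 30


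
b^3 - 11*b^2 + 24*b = b*(b - 8)*(b - 3)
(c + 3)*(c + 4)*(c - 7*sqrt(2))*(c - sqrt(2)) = c^4 - 8*sqrt(2)*c^3 + 7*c^3 - 56*sqrt(2)*c^2 + 26*c^2 - 96*sqrt(2)*c + 98*c + 168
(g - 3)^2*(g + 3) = g^3 - 3*g^2 - 9*g + 27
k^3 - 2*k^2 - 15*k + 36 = (k - 3)^2*(k + 4)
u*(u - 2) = u^2 - 2*u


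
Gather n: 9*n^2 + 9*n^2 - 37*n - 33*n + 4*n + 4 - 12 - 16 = 18*n^2 - 66*n - 24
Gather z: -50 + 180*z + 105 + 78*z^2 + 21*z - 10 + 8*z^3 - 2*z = 8*z^3 + 78*z^2 + 199*z + 45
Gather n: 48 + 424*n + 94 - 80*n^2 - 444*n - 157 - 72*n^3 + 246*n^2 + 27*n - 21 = -72*n^3 + 166*n^2 + 7*n - 36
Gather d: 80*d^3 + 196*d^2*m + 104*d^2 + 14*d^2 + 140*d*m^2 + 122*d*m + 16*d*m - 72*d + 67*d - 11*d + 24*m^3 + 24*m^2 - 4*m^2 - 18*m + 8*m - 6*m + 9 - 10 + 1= 80*d^3 + d^2*(196*m + 118) + d*(140*m^2 + 138*m - 16) + 24*m^3 + 20*m^2 - 16*m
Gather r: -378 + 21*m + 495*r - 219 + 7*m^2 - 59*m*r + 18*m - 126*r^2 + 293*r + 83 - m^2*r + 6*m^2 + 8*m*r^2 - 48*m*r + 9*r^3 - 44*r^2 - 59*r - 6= 13*m^2 + 39*m + 9*r^3 + r^2*(8*m - 170) + r*(-m^2 - 107*m + 729) - 520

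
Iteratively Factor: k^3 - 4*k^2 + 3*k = (k - 1)*(k^2 - 3*k) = k*(k - 1)*(k - 3)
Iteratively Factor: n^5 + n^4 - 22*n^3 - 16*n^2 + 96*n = (n)*(n^4 + n^3 - 22*n^2 - 16*n + 96) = n*(n - 4)*(n^3 + 5*n^2 - 2*n - 24) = n*(n - 4)*(n - 2)*(n^2 + 7*n + 12) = n*(n - 4)*(n - 2)*(n + 3)*(n + 4)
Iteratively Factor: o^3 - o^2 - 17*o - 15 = (o + 3)*(o^2 - 4*o - 5) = (o + 1)*(o + 3)*(o - 5)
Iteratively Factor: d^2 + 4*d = (d + 4)*(d)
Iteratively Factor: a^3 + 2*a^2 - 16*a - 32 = (a - 4)*(a^2 + 6*a + 8) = (a - 4)*(a + 4)*(a + 2)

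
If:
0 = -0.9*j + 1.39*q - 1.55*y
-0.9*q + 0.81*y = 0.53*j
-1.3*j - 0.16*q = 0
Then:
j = 0.00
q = 0.00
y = 0.00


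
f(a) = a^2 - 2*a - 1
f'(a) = 2*a - 2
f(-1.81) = 5.90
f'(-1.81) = -5.62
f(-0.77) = 1.13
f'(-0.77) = -3.54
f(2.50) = 0.25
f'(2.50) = 3.00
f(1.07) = -2.00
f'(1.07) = 0.14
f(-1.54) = 4.45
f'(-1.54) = -5.08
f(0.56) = -1.81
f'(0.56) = -0.88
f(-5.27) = 37.31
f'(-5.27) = -12.54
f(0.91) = -1.99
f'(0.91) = -0.18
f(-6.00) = 47.00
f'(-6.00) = -14.00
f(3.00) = 2.00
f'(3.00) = 4.00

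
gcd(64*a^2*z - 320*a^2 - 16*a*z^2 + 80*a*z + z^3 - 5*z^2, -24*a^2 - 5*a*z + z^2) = -8*a + z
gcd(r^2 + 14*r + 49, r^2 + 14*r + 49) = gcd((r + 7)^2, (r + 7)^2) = r^2 + 14*r + 49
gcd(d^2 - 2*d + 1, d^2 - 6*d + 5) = d - 1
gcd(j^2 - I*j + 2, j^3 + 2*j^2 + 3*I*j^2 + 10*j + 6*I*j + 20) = j - 2*I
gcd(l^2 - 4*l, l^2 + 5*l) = l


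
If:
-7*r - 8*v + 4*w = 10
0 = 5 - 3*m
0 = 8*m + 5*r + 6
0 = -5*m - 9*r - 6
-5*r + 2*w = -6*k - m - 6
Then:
No Solution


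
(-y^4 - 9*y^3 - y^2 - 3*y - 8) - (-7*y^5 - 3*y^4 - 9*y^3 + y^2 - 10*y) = 7*y^5 + 2*y^4 - 2*y^2 + 7*y - 8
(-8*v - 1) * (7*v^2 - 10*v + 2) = -56*v^3 + 73*v^2 - 6*v - 2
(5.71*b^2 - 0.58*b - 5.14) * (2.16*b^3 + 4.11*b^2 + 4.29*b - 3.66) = 12.3336*b^5 + 22.2153*b^4 + 11.0097*b^3 - 44.5122*b^2 - 19.9278*b + 18.8124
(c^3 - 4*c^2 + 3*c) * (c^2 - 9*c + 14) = c^5 - 13*c^4 + 53*c^3 - 83*c^2 + 42*c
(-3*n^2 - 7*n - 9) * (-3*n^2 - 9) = 9*n^4 + 21*n^3 + 54*n^2 + 63*n + 81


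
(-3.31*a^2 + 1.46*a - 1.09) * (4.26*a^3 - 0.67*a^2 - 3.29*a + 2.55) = -14.1006*a^5 + 8.4373*a^4 + 5.2683*a^3 - 12.5136*a^2 + 7.3091*a - 2.7795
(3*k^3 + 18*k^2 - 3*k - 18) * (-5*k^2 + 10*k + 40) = -15*k^5 - 60*k^4 + 315*k^3 + 780*k^2 - 300*k - 720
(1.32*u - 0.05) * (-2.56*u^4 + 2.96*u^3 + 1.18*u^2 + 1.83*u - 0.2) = -3.3792*u^5 + 4.0352*u^4 + 1.4096*u^3 + 2.3566*u^2 - 0.3555*u + 0.01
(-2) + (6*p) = 6*p - 2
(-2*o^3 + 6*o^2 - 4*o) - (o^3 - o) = -3*o^3 + 6*o^2 - 3*o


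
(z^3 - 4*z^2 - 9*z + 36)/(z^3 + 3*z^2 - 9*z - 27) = (z - 4)/(z + 3)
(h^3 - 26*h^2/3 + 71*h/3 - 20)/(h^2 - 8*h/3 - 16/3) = (3*h^2 - 14*h + 15)/(3*h + 4)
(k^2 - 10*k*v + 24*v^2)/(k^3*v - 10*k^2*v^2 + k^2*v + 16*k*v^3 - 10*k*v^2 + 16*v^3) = (k^2 - 10*k*v + 24*v^2)/(v*(k^3 - 10*k^2*v + k^2 + 16*k*v^2 - 10*k*v + 16*v^2))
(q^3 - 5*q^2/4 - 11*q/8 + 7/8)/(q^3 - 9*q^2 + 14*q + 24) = (8*q^2 - 18*q + 7)/(8*(q^2 - 10*q + 24))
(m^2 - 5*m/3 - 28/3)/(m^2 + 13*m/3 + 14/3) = (m - 4)/(m + 2)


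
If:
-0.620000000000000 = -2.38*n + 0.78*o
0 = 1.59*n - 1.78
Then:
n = 1.12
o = 2.62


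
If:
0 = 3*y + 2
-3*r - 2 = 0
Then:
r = -2/3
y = -2/3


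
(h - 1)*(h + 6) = h^2 + 5*h - 6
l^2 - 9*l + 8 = (l - 8)*(l - 1)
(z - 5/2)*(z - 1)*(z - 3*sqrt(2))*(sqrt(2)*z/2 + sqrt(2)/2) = sqrt(2)*z^4/2 - 3*z^3 - 5*sqrt(2)*z^3/4 - sqrt(2)*z^2/2 + 15*z^2/2 + 5*sqrt(2)*z/4 + 3*z - 15/2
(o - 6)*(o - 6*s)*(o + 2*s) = o^3 - 4*o^2*s - 6*o^2 - 12*o*s^2 + 24*o*s + 72*s^2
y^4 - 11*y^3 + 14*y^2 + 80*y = y*(y - 8)*(y - 5)*(y + 2)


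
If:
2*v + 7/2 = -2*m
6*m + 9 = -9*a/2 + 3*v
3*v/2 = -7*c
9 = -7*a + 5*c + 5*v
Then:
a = -811/423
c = 34/141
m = -1057/1692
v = -476/423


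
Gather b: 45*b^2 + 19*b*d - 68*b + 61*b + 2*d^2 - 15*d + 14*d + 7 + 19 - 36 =45*b^2 + b*(19*d - 7) + 2*d^2 - d - 10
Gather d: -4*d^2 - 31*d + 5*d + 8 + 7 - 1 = -4*d^2 - 26*d + 14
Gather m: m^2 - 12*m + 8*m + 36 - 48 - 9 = m^2 - 4*m - 21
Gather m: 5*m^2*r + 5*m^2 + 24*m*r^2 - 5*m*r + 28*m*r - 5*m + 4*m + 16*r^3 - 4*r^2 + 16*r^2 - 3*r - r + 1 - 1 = m^2*(5*r + 5) + m*(24*r^2 + 23*r - 1) + 16*r^3 + 12*r^2 - 4*r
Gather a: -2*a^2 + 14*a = -2*a^2 + 14*a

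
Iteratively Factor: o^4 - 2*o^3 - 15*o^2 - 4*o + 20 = (o - 1)*(o^3 - o^2 - 16*o - 20) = (o - 1)*(o + 2)*(o^2 - 3*o - 10) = (o - 1)*(o + 2)^2*(o - 5)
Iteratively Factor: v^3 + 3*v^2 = (v)*(v^2 + 3*v) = v^2*(v + 3)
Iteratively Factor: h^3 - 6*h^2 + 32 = (h - 4)*(h^2 - 2*h - 8) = (h - 4)*(h + 2)*(h - 4)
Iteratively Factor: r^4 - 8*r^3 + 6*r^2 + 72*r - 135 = (r - 3)*(r^3 - 5*r^2 - 9*r + 45) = (r - 5)*(r - 3)*(r^2 - 9) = (r - 5)*(r - 3)^2*(r + 3)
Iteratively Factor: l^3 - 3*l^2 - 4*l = (l + 1)*(l^2 - 4*l) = (l - 4)*(l + 1)*(l)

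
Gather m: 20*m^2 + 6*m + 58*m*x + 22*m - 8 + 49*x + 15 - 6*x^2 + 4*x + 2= 20*m^2 + m*(58*x + 28) - 6*x^2 + 53*x + 9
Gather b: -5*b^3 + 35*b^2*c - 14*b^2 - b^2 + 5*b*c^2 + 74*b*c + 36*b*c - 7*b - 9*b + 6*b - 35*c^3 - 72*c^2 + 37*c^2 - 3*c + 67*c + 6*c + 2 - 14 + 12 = -5*b^3 + b^2*(35*c - 15) + b*(5*c^2 + 110*c - 10) - 35*c^3 - 35*c^2 + 70*c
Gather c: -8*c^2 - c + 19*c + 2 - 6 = -8*c^2 + 18*c - 4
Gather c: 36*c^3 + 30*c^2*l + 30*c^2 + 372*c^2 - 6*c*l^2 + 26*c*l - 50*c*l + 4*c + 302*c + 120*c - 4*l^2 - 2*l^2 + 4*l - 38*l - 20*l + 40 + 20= 36*c^3 + c^2*(30*l + 402) + c*(-6*l^2 - 24*l + 426) - 6*l^2 - 54*l + 60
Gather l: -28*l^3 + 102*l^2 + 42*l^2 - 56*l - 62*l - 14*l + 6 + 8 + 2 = -28*l^3 + 144*l^2 - 132*l + 16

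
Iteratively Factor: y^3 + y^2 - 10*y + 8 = (y + 4)*(y^2 - 3*y + 2) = (y - 1)*(y + 4)*(y - 2)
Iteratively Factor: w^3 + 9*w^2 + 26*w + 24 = (w + 4)*(w^2 + 5*w + 6) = (w + 3)*(w + 4)*(w + 2)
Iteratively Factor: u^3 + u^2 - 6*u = (u + 3)*(u^2 - 2*u) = u*(u + 3)*(u - 2)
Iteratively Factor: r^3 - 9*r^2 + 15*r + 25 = (r - 5)*(r^2 - 4*r - 5) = (r - 5)*(r + 1)*(r - 5)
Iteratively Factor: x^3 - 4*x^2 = (x - 4)*(x^2) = x*(x - 4)*(x)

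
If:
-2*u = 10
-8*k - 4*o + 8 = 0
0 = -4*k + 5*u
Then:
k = -25/4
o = 29/2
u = -5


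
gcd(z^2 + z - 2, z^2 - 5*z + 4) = z - 1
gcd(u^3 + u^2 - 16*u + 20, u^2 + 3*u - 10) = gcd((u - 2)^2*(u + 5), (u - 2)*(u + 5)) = u^2 + 3*u - 10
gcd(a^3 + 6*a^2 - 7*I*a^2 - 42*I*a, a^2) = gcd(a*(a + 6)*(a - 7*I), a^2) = a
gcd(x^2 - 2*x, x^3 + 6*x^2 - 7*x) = x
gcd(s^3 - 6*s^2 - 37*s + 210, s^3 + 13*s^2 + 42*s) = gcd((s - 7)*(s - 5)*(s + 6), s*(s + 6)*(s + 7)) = s + 6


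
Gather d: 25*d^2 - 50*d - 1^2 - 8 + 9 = 25*d^2 - 50*d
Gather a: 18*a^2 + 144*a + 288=18*a^2 + 144*a + 288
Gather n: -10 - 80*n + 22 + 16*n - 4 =8 - 64*n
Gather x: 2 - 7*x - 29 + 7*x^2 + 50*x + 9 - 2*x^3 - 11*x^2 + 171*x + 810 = -2*x^3 - 4*x^2 + 214*x + 792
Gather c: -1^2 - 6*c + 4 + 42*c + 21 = 36*c + 24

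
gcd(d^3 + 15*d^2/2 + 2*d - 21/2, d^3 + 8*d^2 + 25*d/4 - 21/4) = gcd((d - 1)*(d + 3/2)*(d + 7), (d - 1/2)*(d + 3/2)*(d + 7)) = d^2 + 17*d/2 + 21/2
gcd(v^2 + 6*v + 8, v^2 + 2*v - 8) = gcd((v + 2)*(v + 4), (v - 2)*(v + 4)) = v + 4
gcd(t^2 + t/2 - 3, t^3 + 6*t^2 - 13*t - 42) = t + 2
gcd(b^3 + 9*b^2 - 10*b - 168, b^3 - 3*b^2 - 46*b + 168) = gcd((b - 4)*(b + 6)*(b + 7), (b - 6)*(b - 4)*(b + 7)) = b^2 + 3*b - 28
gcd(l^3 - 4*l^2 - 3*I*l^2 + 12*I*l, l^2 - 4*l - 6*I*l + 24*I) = l - 4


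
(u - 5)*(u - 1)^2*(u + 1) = u^4 - 6*u^3 + 4*u^2 + 6*u - 5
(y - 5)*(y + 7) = y^2 + 2*y - 35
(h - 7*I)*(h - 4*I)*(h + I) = h^3 - 10*I*h^2 - 17*h - 28*I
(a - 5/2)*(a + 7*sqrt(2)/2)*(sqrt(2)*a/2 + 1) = sqrt(2)*a^3/2 - 5*sqrt(2)*a^2/4 + 9*a^2/2 - 45*a/4 + 7*sqrt(2)*a/2 - 35*sqrt(2)/4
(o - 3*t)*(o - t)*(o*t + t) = o^3*t - 4*o^2*t^2 + o^2*t + 3*o*t^3 - 4*o*t^2 + 3*t^3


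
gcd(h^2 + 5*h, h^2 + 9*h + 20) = h + 5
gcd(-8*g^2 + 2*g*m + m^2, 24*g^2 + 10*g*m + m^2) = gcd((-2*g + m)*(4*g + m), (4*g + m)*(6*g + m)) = 4*g + m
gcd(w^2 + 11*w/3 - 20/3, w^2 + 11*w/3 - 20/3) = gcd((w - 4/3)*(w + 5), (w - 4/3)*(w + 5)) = w^2 + 11*w/3 - 20/3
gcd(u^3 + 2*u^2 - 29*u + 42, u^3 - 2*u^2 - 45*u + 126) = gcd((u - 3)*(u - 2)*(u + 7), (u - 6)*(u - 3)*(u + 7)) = u^2 + 4*u - 21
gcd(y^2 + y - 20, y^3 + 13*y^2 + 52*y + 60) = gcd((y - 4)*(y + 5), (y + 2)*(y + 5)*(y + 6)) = y + 5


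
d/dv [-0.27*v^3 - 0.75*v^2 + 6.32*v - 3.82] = -0.81*v^2 - 1.5*v + 6.32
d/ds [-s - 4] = -1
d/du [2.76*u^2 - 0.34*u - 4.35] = 5.52*u - 0.34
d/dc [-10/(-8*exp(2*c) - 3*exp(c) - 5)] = (-160*exp(c) - 30)*exp(c)/(8*exp(2*c) + 3*exp(c) + 5)^2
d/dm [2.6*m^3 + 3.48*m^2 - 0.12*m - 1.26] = 7.8*m^2 + 6.96*m - 0.12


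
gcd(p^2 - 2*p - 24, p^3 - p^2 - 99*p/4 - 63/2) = p - 6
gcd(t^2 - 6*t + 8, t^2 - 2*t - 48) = 1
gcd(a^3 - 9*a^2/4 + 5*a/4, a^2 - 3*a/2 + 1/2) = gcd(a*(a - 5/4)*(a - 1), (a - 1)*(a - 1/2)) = a - 1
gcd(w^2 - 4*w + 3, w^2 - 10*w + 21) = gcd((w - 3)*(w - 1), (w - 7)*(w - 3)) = w - 3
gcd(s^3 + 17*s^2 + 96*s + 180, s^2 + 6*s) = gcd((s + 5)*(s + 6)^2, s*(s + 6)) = s + 6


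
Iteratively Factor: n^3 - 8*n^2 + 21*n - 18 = (n - 3)*(n^2 - 5*n + 6) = (n - 3)*(n - 2)*(n - 3)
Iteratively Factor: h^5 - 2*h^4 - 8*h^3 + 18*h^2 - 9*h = (h - 1)*(h^4 - h^3 - 9*h^2 + 9*h) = h*(h - 1)*(h^3 - h^2 - 9*h + 9) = h*(h - 3)*(h - 1)*(h^2 + 2*h - 3) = h*(h - 3)*(h - 1)^2*(h + 3)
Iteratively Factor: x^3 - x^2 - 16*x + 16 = (x - 4)*(x^2 + 3*x - 4) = (x - 4)*(x + 4)*(x - 1)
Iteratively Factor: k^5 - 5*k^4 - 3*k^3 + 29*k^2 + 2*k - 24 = (k + 2)*(k^4 - 7*k^3 + 11*k^2 + 7*k - 12) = (k - 1)*(k + 2)*(k^3 - 6*k^2 + 5*k + 12) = (k - 4)*(k - 1)*(k + 2)*(k^2 - 2*k - 3) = (k - 4)*(k - 1)*(k + 1)*(k + 2)*(k - 3)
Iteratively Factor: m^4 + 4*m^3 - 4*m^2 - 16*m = (m)*(m^3 + 4*m^2 - 4*m - 16) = m*(m + 4)*(m^2 - 4) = m*(m + 2)*(m + 4)*(m - 2)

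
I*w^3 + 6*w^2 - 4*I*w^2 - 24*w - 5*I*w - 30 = (w - 5)*(w - 6*I)*(I*w + I)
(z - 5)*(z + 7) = z^2 + 2*z - 35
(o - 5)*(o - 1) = o^2 - 6*o + 5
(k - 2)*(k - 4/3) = k^2 - 10*k/3 + 8/3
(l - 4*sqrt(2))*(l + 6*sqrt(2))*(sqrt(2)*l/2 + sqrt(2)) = sqrt(2)*l^3/2 + sqrt(2)*l^2 + 2*l^2 - 24*sqrt(2)*l + 4*l - 48*sqrt(2)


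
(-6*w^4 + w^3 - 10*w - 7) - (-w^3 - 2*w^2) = -6*w^4 + 2*w^3 + 2*w^2 - 10*w - 7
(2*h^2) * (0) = 0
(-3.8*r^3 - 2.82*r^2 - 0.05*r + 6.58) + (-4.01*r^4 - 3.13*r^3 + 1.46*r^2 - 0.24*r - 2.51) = -4.01*r^4 - 6.93*r^3 - 1.36*r^2 - 0.29*r + 4.07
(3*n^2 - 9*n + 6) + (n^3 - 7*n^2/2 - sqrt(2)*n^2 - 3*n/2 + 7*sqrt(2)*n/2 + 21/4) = n^3 - sqrt(2)*n^2 - n^2/2 - 21*n/2 + 7*sqrt(2)*n/2 + 45/4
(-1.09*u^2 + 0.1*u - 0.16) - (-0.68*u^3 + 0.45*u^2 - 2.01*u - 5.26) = 0.68*u^3 - 1.54*u^2 + 2.11*u + 5.1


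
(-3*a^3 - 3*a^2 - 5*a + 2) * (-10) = 30*a^3 + 30*a^2 + 50*a - 20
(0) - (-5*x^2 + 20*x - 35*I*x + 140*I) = 5*x^2 - 20*x + 35*I*x - 140*I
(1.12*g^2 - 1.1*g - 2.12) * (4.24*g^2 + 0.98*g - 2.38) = 4.7488*g^4 - 3.5664*g^3 - 12.7324*g^2 + 0.5404*g + 5.0456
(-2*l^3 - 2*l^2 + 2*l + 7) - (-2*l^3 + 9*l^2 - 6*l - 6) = -11*l^2 + 8*l + 13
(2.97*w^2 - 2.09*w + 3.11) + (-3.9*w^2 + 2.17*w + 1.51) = -0.93*w^2 + 0.0800000000000001*w + 4.62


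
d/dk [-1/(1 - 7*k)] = -7/(7*k - 1)^2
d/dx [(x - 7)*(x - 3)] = 2*x - 10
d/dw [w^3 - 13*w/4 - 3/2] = 3*w^2 - 13/4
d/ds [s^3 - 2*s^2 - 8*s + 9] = 3*s^2 - 4*s - 8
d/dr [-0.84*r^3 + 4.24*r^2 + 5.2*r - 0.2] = -2.52*r^2 + 8.48*r + 5.2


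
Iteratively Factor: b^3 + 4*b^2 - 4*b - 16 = (b - 2)*(b^2 + 6*b + 8) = (b - 2)*(b + 4)*(b + 2)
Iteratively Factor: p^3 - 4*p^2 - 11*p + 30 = (p - 2)*(p^2 - 2*p - 15) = (p - 5)*(p - 2)*(p + 3)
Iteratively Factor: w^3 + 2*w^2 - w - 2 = (w + 1)*(w^2 + w - 2) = (w - 1)*(w + 1)*(w + 2)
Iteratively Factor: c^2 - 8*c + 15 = (c - 5)*(c - 3)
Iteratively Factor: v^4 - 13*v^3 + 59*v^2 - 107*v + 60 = (v - 3)*(v^3 - 10*v^2 + 29*v - 20) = (v - 3)*(v - 1)*(v^2 - 9*v + 20) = (v - 5)*(v - 3)*(v - 1)*(v - 4)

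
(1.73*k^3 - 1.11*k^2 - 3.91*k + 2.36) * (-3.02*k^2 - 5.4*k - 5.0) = -5.2246*k^5 - 5.9898*k^4 + 9.1522*k^3 + 19.5368*k^2 + 6.806*k - 11.8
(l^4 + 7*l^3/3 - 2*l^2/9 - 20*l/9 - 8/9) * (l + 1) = l^5 + 10*l^4/3 + 19*l^3/9 - 22*l^2/9 - 28*l/9 - 8/9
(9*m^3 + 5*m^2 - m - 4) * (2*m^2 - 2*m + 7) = 18*m^5 - 8*m^4 + 51*m^3 + 29*m^2 + m - 28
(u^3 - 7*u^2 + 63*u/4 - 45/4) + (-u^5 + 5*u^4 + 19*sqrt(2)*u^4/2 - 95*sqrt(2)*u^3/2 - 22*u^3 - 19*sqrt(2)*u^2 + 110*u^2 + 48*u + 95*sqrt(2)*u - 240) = -u^5 + 5*u^4 + 19*sqrt(2)*u^4/2 - 95*sqrt(2)*u^3/2 - 21*u^3 - 19*sqrt(2)*u^2 + 103*u^2 + 255*u/4 + 95*sqrt(2)*u - 1005/4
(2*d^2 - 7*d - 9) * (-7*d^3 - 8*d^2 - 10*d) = -14*d^5 + 33*d^4 + 99*d^3 + 142*d^2 + 90*d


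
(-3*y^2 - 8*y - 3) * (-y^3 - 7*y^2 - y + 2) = 3*y^5 + 29*y^4 + 62*y^3 + 23*y^2 - 13*y - 6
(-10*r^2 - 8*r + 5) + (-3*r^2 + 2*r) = -13*r^2 - 6*r + 5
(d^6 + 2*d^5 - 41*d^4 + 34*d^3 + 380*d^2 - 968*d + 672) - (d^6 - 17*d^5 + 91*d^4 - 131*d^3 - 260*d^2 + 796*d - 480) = 19*d^5 - 132*d^4 + 165*d^3 + 640*d^2 - 1764*d + 1152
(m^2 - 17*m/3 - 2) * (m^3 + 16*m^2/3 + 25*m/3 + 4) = m^5 - m^4/3 - 215*m^3/9 - 485*m^2/9 - 118*m/3 - 8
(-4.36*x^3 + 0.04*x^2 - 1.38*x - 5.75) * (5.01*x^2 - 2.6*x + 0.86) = -21.8436*x^5 + 11.5364*x^4 - 10.7674*x^3 - 25.1851*x^2 + 13.7632*x - 4.945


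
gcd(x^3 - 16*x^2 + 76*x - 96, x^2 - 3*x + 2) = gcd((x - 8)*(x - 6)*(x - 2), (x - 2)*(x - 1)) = x - 2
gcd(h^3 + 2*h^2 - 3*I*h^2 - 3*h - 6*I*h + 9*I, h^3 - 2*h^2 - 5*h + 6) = h - 1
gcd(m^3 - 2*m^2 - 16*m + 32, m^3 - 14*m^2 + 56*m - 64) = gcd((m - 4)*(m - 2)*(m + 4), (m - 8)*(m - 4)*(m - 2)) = m^2 - 6*m + 8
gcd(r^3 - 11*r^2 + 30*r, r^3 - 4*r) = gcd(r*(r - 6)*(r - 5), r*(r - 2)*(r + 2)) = r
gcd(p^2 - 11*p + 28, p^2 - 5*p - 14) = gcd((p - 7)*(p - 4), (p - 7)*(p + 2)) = p - 7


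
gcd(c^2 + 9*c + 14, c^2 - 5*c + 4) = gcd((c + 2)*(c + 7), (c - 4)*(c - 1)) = 1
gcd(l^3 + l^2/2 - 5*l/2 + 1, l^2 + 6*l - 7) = l - 1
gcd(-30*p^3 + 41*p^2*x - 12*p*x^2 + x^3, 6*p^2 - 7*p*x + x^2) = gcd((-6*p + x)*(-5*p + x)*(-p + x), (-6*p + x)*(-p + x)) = 6*p^2 - 7*p*x + x^2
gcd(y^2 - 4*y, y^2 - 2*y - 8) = y - 4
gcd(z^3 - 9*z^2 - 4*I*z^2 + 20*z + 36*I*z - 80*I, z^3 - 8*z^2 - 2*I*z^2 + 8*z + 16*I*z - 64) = z - 4*I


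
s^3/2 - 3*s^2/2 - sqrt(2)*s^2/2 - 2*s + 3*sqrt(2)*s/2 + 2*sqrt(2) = (s/2 + 1/2)*(s - 4)*(s - sqrt(2))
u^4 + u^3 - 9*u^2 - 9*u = u*(u - 3)*(u + 1)*(u + 3)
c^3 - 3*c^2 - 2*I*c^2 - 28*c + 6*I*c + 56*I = (c - 7)*(c + 4)*(c - 2*I)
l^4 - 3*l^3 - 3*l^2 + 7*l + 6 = (l - 3)*(l - 2)*(l + 1)^2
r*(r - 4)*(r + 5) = r^3 + r^2 - 20*r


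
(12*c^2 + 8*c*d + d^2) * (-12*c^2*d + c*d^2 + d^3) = -144*c^4*d - 84*c^3*d^2 + 8*c^2*d^3 + 9*c*d^4 + d^5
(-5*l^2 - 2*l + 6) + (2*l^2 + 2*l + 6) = 12 - 3*l^2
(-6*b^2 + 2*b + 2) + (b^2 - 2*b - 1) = 1 - 5*b^2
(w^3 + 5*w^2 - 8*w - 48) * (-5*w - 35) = -5*w^4 - 60*w^3 - 135*w^2 + 520*w + 1680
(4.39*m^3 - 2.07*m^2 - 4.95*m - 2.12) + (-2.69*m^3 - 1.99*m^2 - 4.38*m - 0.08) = 1.7*m^3 - 4.06*m^2 - 9.33*m - 2.2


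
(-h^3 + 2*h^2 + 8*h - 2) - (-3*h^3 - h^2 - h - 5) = 2*h^3 + 3*h^2 + 9*h + 3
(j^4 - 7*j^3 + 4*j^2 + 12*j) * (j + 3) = j^5 - 4*j^4 - 17*j^3 + 24*j^2 + 36*j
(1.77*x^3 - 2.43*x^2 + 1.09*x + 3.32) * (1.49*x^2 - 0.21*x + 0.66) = 2.6373*x^5 - 3.9924*x^4 + 3.3026*x^3 + 3.1141*x^2 + 0.0222000000000001*x + 2.1912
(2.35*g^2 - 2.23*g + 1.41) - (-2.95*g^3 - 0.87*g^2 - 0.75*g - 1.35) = 2.95*g^3 + 3.22*g^2 - 1.48*g + 2.76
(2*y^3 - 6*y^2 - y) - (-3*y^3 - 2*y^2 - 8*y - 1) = 5*y^3 - 4*y^2 + 7*y + 1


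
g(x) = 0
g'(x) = 0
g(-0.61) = 0.00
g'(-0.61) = 0.00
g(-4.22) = 0.00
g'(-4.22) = 0.00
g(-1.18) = 0.00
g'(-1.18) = 0.00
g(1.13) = 0.00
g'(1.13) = 0.00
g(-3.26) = 0.00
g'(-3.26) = 0.00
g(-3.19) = 0.00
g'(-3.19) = 0.00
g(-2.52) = 0.00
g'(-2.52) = 0.00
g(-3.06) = 0.00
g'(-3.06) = 0.00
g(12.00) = 0.00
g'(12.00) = 0.00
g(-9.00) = 0.00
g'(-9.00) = 0.00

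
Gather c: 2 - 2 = 0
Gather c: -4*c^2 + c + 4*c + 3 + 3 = -4*c^2 + 5*c + 6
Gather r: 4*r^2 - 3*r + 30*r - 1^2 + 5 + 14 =4*r^2 + 27*r + 18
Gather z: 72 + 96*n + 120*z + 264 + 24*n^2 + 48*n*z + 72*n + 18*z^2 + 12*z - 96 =24*n^2 + 168*n + 18*z^2 + z*(48*n + 132) + 240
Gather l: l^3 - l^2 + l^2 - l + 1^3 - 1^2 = l^3 - l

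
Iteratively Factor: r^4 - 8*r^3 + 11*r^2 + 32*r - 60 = (r - 2)*(r^3 - 6*r^2 - r + 30) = (r - 2)*(r + 2)*(r^2 - 8*r + 15) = (r - 3)*(r - 2)*(r + 2)*(r - 5)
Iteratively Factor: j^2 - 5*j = (j - 5)*(j)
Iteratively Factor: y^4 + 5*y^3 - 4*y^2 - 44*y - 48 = (y - 3)*(y^3 + 8*y^2 + 20*y + 16) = (y - 3)*(y + 4)*(y^2 + 4*y + 4) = (y - 3)*(y + 2)*(y + 4)*(y + 2)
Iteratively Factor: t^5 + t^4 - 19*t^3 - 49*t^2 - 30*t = (t)*(t^4 + t^3 - 19*t^2 - 49*t - 30) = t*(t + 2)*(t^3 - t^2 - 17*t - 15) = t*(t + 2)*(t + 3)*(t^2 - 4*t - 5) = t*(t + 1)*(t + 2)*(t + 3)*(t - 5)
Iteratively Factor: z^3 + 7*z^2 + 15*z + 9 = (z + 3)*(z^2 + 4*z + 3) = (z + 1)*(z + 3)*(z + 3)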